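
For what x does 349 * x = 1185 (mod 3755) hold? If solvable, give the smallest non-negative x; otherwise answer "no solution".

First find gcd(349, 3755):
3755 = 10*349 + 265
349 = 1*265 + 84
265 = 3*84 + 13
84 = 6*13 + 6
13 = 2*6 + 1
6 = 6*1 + 0
gcd = 1, so a unique solution mod 3755 exists.
Back-substitute for the Bézout coefficients:
1 = 13 − 2·6
1 = −2·84 + 13·13
1 = 13·265 − 41·84
1 = −41·349 + 54·265
1 = 54·3755 − 581·349
So 349·(-581) ≡ 1 (mod 3755), giving 349⁻¹ ≡ 3174.
x ≡ 349⁻¹·1185 ≡ 3174·1185 ≡ 2435 (mod 3755).

2435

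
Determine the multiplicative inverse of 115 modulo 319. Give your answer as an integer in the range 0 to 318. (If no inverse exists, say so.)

Apply the Euclidean algorithm to 319 and 115:
319 = 2×115 + 89
115 = 1×89 + 26
89 = 3×26 + 11
26 = 2×11 + 4
11 = 2×4 + 3
4 = 1×3 + 1
3 = 3×1 + 0
Since gcd(115, 319) = 1, back-substitute to write 1 as a combination:
1 = 4 − 3
1 = −11 + 3·4
1 = 3·26 − 7·11
1 = −7·89 + 24·26
1 = 24·115 − 31·89
1 = −31·319 + 86·115
So 115·86 ≡ 1 (mod 319).

86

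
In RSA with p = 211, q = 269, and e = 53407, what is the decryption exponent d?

φ(n) = (p−1)(q−1) = 210·268 = 56280.
Need d with 53407·d ≡ 1 (mod 56280). Apply the extended Euclidean algorithm:
56280 = 1×53407 + 2873
53407 = 18×2873 + 1693
2873 = 1×1693 + 1180
1693 = 1×1180 + 513
1180 = 2×513 + 154
513 = 3×154 + 51
154 = 3×51 + 1
51 = 51×1 + 0
Back-substitute:
1 = 154 − 3·51
1 = −3·513 + 10·154
1 = 10·1180 − 23·513
1 = −23·1693 + 33·1180
1 = 33·2873 − 56·1693
1 = −56·53407 + 1041·2873
1 = 1041·56280 − 1097·53407
So 53407·(-1097) ≡ 1 (mod 56280), hence d ≡ -1097 ≡ 55183 (mod 56280).

55183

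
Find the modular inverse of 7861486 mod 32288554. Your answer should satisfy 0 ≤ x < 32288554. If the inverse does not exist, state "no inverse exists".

no inverse exists

Euclidean algorithm on 32288554, 7861486:
32288554 = 4*7861486 + 842610
7861486 = 9*842610 + 277996
842610 = 3*277996 + 8622
277996 = 32*8622 + 2092
8622 = 4*2092 + 254
2092 = 8*254 + 60
254 = 4*60 + 14
60 = 4*14 + 4
14 = 3*4 + 2
4 = 2*2 + 0
gcd(7861486, 32288554) = 2 ≠ 1, so 7861486 has no multiplicative inverse modulo 32288554.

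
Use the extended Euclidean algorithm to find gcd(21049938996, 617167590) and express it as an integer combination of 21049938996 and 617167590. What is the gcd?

6

Apply Euclid's algorithm to 21049938996 and 617167590:
21049938996 = 34·617167590 + 66240936
617167590 = 9·66240936 + 20999166
66240936 = 3·20999166 + 3243438
20999166 = 6·3243438 + 1538538
3243438 = 2·1538538 + 166362
1538538 = 9·166362 + 41280
166362 = 4·41280 + 1242
41280 = 33·1242 + 294
1242 = 4·294 + 66
294 = 4·66 + 30
66 = 2·30 + 6
30 = 5·6 + 0
gcd(21049938996, 617167590) = 6.
Express as a combination:
6 = 66 − 2·30
6 = −2·294 + 9·66
6 = 9·1242 − 38·294
6 = −38·41280 + 1263·1242
6 = 1263·166362 − 5090·41280
6 = −5090·1538538 + 47073·166362
6 = 47073·3243438 − 99236·1538538
6 = −99236·20999166 + 642489·3243438
6 = 642489·66240936 − 2026703·20999166
6 = −2026703·617167590 + 18882816·66240936
6 = 18882816·21049938996 − 644042447·617167590
So 6 = (18882816)·21049938996 + (-644042447)·617167590.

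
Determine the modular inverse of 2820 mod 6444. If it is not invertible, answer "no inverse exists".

no inverse exists

Euclidean algorithm on 6444, 2820:
6444 = 2*2820 + 804
2820 = 3*804 + 408
804 = 1*408 + 396
408 = 1*396 + 12
396 = 33*12 + 0
gcd(2820, 6444) = 12 ≠ 1, so 2820 has no multiplicative inverse modulo 6444.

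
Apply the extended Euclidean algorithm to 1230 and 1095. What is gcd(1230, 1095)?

Euclidean algorithm:
1230 = 1×1095 + 135
1095 = 8×135 + 15
135 = 9×15 + 0
gcd(1230, 1095) = 15.
Back-substituting:
15 = 1095 − 8·135
15 = −8·1230 + 9·1095
So 15 = (-8)·1230 + (9)·1095.

15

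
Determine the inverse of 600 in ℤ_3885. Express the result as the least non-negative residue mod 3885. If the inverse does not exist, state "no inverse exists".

no inverse exists

Compute gcd(600, 3885):
3885 = 6·600 + 285
600 = 2·285 + 30
285 = 9·30 + 15
30 = 2·15 + 0
The gcd is 15, not 1, hence no inverse exists.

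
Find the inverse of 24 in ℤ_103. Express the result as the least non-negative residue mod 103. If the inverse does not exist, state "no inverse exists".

Apply the Euclidean algorithm to 103 and 24:
103 = 4×24 + 7
24 = 3×7 + 3
7 = 2×3 + 1
3 = 3×1 + 0
gcd = 1, so the inverse exists. Back-substitute:
1 = 7 − 2·3
1 = −2·24 + 7·7
1 = 7·103 − 30·24
Thus 24·(-30) ≡ 1 (mod 103); reducing, -30 mod 103 = 73.

73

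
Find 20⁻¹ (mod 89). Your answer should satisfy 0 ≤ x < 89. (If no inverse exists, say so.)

49

gcd(89, 20) by repeated division:
89 = 4×20 + 9
20 = 2×9 + 2
9 = 4×2 + 1
2 = 2×1 + 0
Since gcd(20, 89) = 1, back-substitute to write 1 as a combination:
1 = 9 − 4·2
1 = −4·20 + 9·9
1 = 9·89 − 40·20
So 20·(-40) ≡ 1 (mod 89), and -40 ≡ 49 (mod 89).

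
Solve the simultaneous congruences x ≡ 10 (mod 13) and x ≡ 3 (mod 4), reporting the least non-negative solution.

Write x = 10 + 13·k. Then 13·k ≡ 3 − 10 ≡ 1 (mod 4).
Need 13⁻¹ mod 4. Extended Euclid on (4, 1):
4 = 4*1 + 0
13⁻¹ ≡ 1 (mod 4), so k ≡ 1·1 ≡ 1 (mod 4).
x = 10 + 13·1 = 23.

23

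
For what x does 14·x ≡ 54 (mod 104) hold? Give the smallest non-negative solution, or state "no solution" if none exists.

First find gcd(14, 104):
104 = 7·14 + 6
14 = 2·6 + 2
6 = 3·2 + 0
gcd = 2 and 2 | 54, so solutions exist. Divide through by 2: 7x ≡ 27 (mod 52).
Now find 7⁻¹ mod 52:
52 = 7·7 + 3
7 = 2·3 + 1
3 = 3·1 + 0
Back-substitute:
1 = 7 − 2·3
1 = −2·52 + 15·7
So 7⁻¹ ≡ 15 (mod 52).
Then x ≡ 15·27 ≡ 41 (mod 52); the smallest non-negative solution is x = 41.

41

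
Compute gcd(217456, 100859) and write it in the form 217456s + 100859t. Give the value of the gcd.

1

Apply Euclid's algorithm to 217456 and 100859:
217456 = 2·100859 + 15738
100859 = 6·15738 + 6431
15738 = 2·6431 + 2876
6431 = 2·2876 + 679
2876 = 4·679 + 160
679 = 4·160 + 39
160 = 4·39 + 4
39 = 9·4 + 3
4 = 1·3 + 1
3 = 3·1 + 0
gcd(217456, 100859) = 1.
Working backward:
1 = 4 − 3
1 = −39 + 10·4
1 = 10·160 − 41·39
1 = −41·679 + 174·160
1 = 174·2876 − 737·679
1 = −737·6431 + 1648·2876
1 = 1648·15738 − 4033·6431
1 = −4033·100859 + 25846·15738
1 = 25846·217456 − 55725·100859
So 1 = (25846)·217456 + (-55725)·100859.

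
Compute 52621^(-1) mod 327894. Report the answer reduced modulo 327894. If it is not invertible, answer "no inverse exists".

141985

Extended Euclidean algorithm:
327894 = 6×52621 + 12168
52621 = 4×12168 + 3949
12168 = 3×3949 + 321
3949 = 12×321 + 97
321 = 3×97 + 30
97 = 3×30 + 7
30 = 4×7 + 2
7 = 3×2 + 1
2 = 2×1 + 0
Since gcd(52621, 327894) = 1, back-substitute to write 1 as a combination:
1 = 7 − 3·2
1 = −3·30 + 13·7
1 = 13·97 − 42·30
1 = −42·321 + 139·97
1 = 139·3949 − 1710·321
1 = −1710·12168 + 5269·3949
1 = 5269·52621 − 22786·12168
1 = −22786·327894 + 141985·52621
So 52621·141985 ≡ 1 (mod 327894).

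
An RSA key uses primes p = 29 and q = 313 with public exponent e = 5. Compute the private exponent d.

φ(n) = (p−1)(q−1) = 28·312 = 8736.
Need d with 5·d ≡ 1 (mod 8736). Apply the extended Euclidean algorithm:
8736 = 1747·5 + 1
5 = 5·1 + 0
Back-substitute:
1 = 8736 − 1747·5
So 5·(-1747) ≡ 1 (mod 8736), hence d ≡ -1747 ≡ 6989 (mod 8736).

6989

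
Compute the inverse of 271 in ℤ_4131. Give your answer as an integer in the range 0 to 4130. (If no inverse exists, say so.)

1189

gcd(4131, 271) by repeated division:
4131 = 15·271 + 66
271 = 4·66 + 7
66 = 9·7 + 3
7 = 2·3 + 1
3 = 3·1 + 0
Since gcd(271, 4131) = 1, back-substitute to write 1 as a combination:
1 = 7 − 2·3
1 = −2·66 + 19·7
1 = 19·271 − 78·66
1 = −78·4131 + 1189·271
So 271·1189 ≡ 1 (mod 4131).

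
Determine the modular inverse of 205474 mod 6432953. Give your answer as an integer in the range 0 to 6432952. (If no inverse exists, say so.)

710219

gcd(6432953, 205474) by repeated division:
6432953 = 31·205474 + 63259
205474 = 3·63259 + 15697
63259 = 4·15697 + 471
15697 = 33·471 + 154
471 = 3·154 + 9
154 = 17·9 + 1
9 = 9·1 + 0
Since gcd(205474, 6432953) = 1, back-substitute to write 1 as a combination:
1 = 154 − 17·9
1 = −17·471 + 52·154
1 = 52·15697 − 1733·471
1 = −1733·63259 + 6984·15697
1 = 6984·205474 − 22685·63259
1 = −22685·6432953 + 710219·205474
So 205474·710219 ≡ 1 (mod 6432953).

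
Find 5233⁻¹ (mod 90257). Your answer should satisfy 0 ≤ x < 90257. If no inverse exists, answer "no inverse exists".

gcd(90257, 5233) by repeated division:
90257 = 17×5233 + 1296
5233 = 4×1296 + 49
1296 = 26×49 + 22
49 = 2×22 + 5
22 = 4×5 + 2
5 = 2×2 + 1
2 = 2×1 + 0
The gcd is 1. Working backward:
1 = 5 − 2·2
1 = −2·22 + 9·5
1 = 9·49 − 20·22
1 = −20·1296 + 529·49
1 = 529·5233 − 2136·1296
1 = −2136·90257 + 36841·5233
So 5233·36841 ≡ 1 (mod 90257).

36841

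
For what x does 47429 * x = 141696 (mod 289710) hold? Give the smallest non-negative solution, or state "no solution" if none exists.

78354

First find gcd(47429, 289710):
289710 = 6×47429 + 5136
47429 = 9×5136 + 1205
5136 = 4×1205 + 316
1205 = 3×316 + 257
316 = 1×257 + 59
257 = 4×59 + 21
59 = 2×21 + 17
21 = 1×17 + 4
17 = 4×4 + 1
4 = 4×1 + 0
gcd = 1, so a unique solution mod 289710 exists.
Back-substitute for the Bézout coefficients:
1 = 17 − 4·4
1 = −4·21 + 5·17
1 = 5·59 − 14·21
1 = −14·257 + 61·59
1 = 61·316 − 75·257
1 = −75·1205 + 286·316
1 = 286·5136 − 1219·1205
1 = −1219·47429 + 11257·5136
1 = 11257·289710 − 68761·47429
So 47429·(-68761) ≡ 1 (mod 289710), giving 47429⁻¹ ≡ 220949.
x ≡ 47429⁻¹·141696 ≡ 220949·141696 ≡ 78354 (mod 289710).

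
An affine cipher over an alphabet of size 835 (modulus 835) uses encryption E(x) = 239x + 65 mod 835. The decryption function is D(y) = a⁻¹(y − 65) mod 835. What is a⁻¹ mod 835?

559

Run Euclid on (835, 239):
835 = 3×239 + 118
239 = 2×118 + 3
118 = 39×3 + 1
3 = 3×1 + 0
Since gcd(239, 835) = 1, back-substitute to write 1 as a combination:
1 = 118 − 39·3
1 = −39·239 + 79·118
1 = 79·835 − 276·239
So 239·(-276) ≡ 1 (mod 835), and -276 ≡ 559 (mod 835).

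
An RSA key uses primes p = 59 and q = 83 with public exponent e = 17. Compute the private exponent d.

φ(n) = (p−1)(q−1) = 58·82 = 4756.
Need d with 17·d ≡ 1 (mod 4756). Apply the extended Euclidean algorithm:
4756 = 279·17 + 13
17 = 1·13 + 4
13 = 3·4 + 1
4 = 4·1 + 0
Back-substitute:
1 = 13 − 3·4
1 = −3·17 + 4·13
1 = 4·4756 − 1119·17
So 17·(-1119) ≡ 1 (mod 4756), hence d ≡ -1119 ≡ 3637 (mod 4756).

3637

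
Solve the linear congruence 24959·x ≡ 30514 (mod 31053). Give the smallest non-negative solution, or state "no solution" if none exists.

First find gcd(24959, 31053):
31053 = 1*24959 + 6094
24959 = 4*6094 + 583
6094 = 10*583 + 264
583 = 2*264 + 55
264 = 4*55 + 44
55 = 1*44 + 11
44 = 4*11 + 0
gcd = 11 and 11 | 30514, so solutions exist. Divide through by 11: 2269x ≡ 2774 (mod 2823).
Now find 2269⁻¹ mod 2823:
2823 = 1×2269 + 554
2269 = 4×554 + 53
554 = 10×53 + 24
53 = 2×24 + 5
24 = 4×5 + 4
5 = 1×4 + 1
4 = 4×1 + 0
Back-substitute:
1 = 5 − 4
1 = −24 + 5·5
1 = 5·53 − 11·24
1 = −11·554 + 115·53
1 = 115·2269 − 471·554
1 = −471·2823 + 586·2269
So 2269⁻¹ ≡ 586 (mod 2823).
Then x ≡ 586·2774 ≡ 2339 (mod 2823); the smallest non-negative solution is x = 2339.

2339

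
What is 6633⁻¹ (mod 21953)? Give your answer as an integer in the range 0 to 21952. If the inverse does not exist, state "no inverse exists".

7877

gcd(21953, 6633) by repeated division:
21953 = 3×6633 + 2054
6633 = 3×2054 + 471
2054 = 4×471 + 170
471 = 2×170 + 131
170 = 1×131 + 39
131 = 3×39 + 14
39 = 2×14 + 11
14 = 1×11 + 3
11 = 3×3 + 2
3 = 1×2 + 1
2 = 2×1 + 0
The gcd is 1. Working backward:
1 = 3 − 2
1 = −11 + 4·3
1 = 4·14 − 5·11
1 = −5·39 + 14·14
1 = 14·131 − 47·39
1 = −47·170 + 61·131
1 = 61·471 − 169·170
1 = −169·2054 + 737·471
1 = 737·6633 − 2380·2054
1 = −2380·21953 + 7877·6633
So 6633·7877 ≡ 1 (mod 21953).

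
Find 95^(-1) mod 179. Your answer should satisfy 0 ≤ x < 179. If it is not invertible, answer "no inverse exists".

Extended Euclidean algorithm:
179 = 1·95 + 84
95 = 1·84 + 11
84 = 7·11 + 7
11 = 1·7 + 4
7 = 1·4 + 3
4 = 1·3 + 1
3 = 3·1 + 0
Since gcd(95, 179) = 1, back-substitute to write 1 as a combination:
1 = 4 − 3
1 = −7 + 2·4
1 = 2·11 − 3·7
1 = −3·84 + 23·11
1 = 23·95 − 26·84
1 = −26·179 + 49·95
So 95·49 ≡ 1 (mod 179).

49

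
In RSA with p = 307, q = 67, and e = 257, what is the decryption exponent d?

19253

φ(n) = (p−1)(q−1) = 306·66 = 20196.
Need d with 257·d ≡ 1 (mod 20196). Apply the extended Euclidean algorithm:
20196 = 78×257 + 150
257 = 1×150 + 107
150 = 1×107 + 43
107 = 2×43 + 21
43 = 2×21 + 1
21 = 21×1 + 0
Back-substitute:
1 = 43 − 2·21
1 = −2·107 + 5·43
1 = 5·150 − 7·107
1 = −7·257 + 12·150
1 = 12·20196 − 943·257
So 257·(-943) ≡ 1 (mod 20196), hence d ≡ -943 ≡ 19253 (mod 20196).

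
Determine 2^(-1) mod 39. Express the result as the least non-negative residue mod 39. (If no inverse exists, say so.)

20

Apply the Euclidean algorithm to 39 and 2:
39 = 19*2 + 1
2 = 2*1 + 0
The gcd is 1. Working backward:
1 = 39 − 19·2
Hence 2⁻¹ ≡ -19 ≡ 20 (mod 39).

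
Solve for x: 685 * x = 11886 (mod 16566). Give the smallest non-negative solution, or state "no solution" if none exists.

3258

First find gcd(685, 16566):
16566 = 24×685 + 126
685 = 5×126 + 55
126 = 2×55 + 16
55 = 3×16 + 7
16 = 2×7 + 2
7 = 3×2 + 1
2 = 2×1 + 0
gcd = 1, so a unique solution mod 16566 exists.
Back-substitute for the Bézout coefficients:
1 = 7 − 3·2
1 = −3·16 + 7·7
1 = 7·55 − 24·16
1 = −24·126 + 55·55
1 = 55·685 − 299·126
1 = −299·16566 + 7231·685
So 685·(7231) ≡ 1 (mod 16566), giving 685⁻¹ ≡ 7231.
x ≡ 685⁻¹·11886 ≡ 7231·11886 ≡ 3258 (mod 16566).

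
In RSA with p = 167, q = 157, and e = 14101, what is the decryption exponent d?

15733

φ(n) = (p−1)(q−1) = 166·156 = 25896.
Need d with 14101·d ≡ 1 (mod 25896). Apply the extended Euclidean algorithm:
25896 = 1*14101 + 11795
14101 = 1*11795 + 2306
11795 = 5*2306 + 265
2306 = 8*265 + 186
265 = 1*186 + 79
186 = 2*79 + 28
79 = 2*28 + 23
28 = 1*23 + 5
23 = 4*5 + 3
5 = 1*3 + 2
3 = 1*2 + 1
2 = 2*1 + 0
Back-substitute:
1 = 3 − 2
1 = −5 + 2·3
1 = 2·23 − 9·5
1 = −9·28 + 11·23
1 = 11·79 − 31·28
1 = −31·186 + 73·79
1 = 73·265 − 104·186
1 = −104·2306 + 905·265
1 = 905·11795 − 4629·2306
1 = −4629·14101 + 5534·11795
1 = 5534·25896 − 10163·14101
So 14101·(-10163) ≡ 1 (mod 25896), hence d ≡ -10163 ≡ 15733 (mod 25896).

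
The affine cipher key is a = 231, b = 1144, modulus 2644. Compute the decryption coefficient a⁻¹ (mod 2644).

gcd(2644, 231) by repeated division:
2644 = 11*231 + 103
231 = 2*103 + 25
103 = 4*25 + 3
25 = 8*3 + 1
3 = 3*1 + 0
gcd = 1, so the inverse exists. Back-substitute:
1 = 25 − 8·3
1 = −8·103 + 33·25
1 = 33·231 − 74·103
1 = −74·2644 + 847·231
So 231·847 ≡ 1 (mod 2644).

847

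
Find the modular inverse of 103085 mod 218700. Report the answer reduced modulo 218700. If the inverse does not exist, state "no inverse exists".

Compute gcd(103085, 218700):
218700 = 2×103085 + 12530
103085 = 8×12530 + 2845
12530 = 4×2845 + 1150
2845 = 2×1150 + 545
1150 = 2×545 + 60
545 = 9×60 + 5
60 = 12×5 + 0
gcd(103085, 218700) = 5 ≠ 1, so 103085 has no multiplicative inverse modulo 218700.

no inverse exists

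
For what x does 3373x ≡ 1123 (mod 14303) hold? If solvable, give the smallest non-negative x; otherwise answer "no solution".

1035

First find gcd(3373, 14303):
14303 = 4·3373 + 811
3373 = 4·811 + 129
811 = 6·129 + 37
129 = 3·37 + 18
37 = 2·18 + 1
18 = 18·1 + 0
gcd = 1, so a unique solution mod 14303 exists.
Back-substitute for the Bézout coefficients:
1 = 37 − 2·18
1 = −2·129 + 7·37
1 = 7·811 − 44·129
1 = −44·3373 + 183·811
1 = 183·14303 − 776·3373
So 3373·(-776) ≡ 1 (mod 14303), giving 3373⁻¹ ≡ 13527.
x ≡ 3373⁻¹·1123 ≡ 13527·1123 ≡ 1035 (mod 14303).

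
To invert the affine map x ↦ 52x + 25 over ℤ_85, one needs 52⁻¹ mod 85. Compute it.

Extended Euclidean algorithm:
85 = 1×52 + 33
52 = 1×33 + 19
33 = 1×19 + 14
19 = 1×14 + 5
14 = 2×5 + 4
5 = 1×4 + 1
4 = 4×1 + 0
gcd = 1, so the inverse exists. Back-substitute:
1 = 5 − 4
1 = −14 + 3·5
1 = 3·19 − 4·14
1 = −4·33 + 7·19
1 = 7·52 − 11·33
1 = −11·85 + 18·52
So 52·18 ≡ 1 (mod 85).

18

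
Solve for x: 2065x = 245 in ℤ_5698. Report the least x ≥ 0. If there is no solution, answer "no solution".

483

First find gcd(2065, 5698):
5698 = 2*2065 + 1568
2065 = 1*1568 + 497
1568 = 3*497 + 77
497 = 6*77 + 35
77 = 2*35 + 7
35 = 5*7 + 0
gcd = 7 and 7 | 245, so solutions exist. Divide through by 7: 295x ≡ 35 (mod 814).
Now find 295⁻¹ mod 814:
814 = 2*295 + 224
295 = 1*224 + 71
224 = 3*71 + 11
71 = 6*11 + 5
11 = 2*5 + 1
5 = 5*1 + 0
Back-substitute:
1 = 11 − 2·5
1 = −2·71 + 13·11
1 = 13·224 − 41·71
1 = −41·295 + 54·224
1 = 54·814 − 149·295
So 295·(-149) ≡ 1 (mod 814), i.e. 295⁻¹ ≡ 665.
Then x ≡ 665·35 ≡ 483 (mod 814); the smallest non-negative solution is x = 483.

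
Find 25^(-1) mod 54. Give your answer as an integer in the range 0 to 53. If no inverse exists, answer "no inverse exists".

13

Run Euclid on (54, 25):
54 = 2*25 + 4
25 = 6*4 + 1
4 = 4*1 + 0
Since gcd(25, 54) = 1, back-substitute to write 1 as a combination:
1 = 25 − 6·4
1 = −6·54 + 13·25
So 25·13 ≡ 1 (mod 54).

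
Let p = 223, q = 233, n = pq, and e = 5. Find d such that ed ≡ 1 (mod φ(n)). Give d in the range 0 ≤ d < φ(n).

φ(n) = (p−1)(q−1) = 222·232 = 51504.
Need d with 5·d ≡ 1 (mod 51504). Apply the extended Euclidean algorithm:
51504 = 10300×5 + 4
5 = 1×4 + 1
4 = 4×1 + 0
Back-substitute:
1 = 5 − 4
1 = −51504 + 10301·5
So 5·10301 ≡ 1 (mod 51504), hence d = 10301.

10301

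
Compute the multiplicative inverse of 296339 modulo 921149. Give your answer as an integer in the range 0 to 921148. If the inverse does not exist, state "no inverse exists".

Apply the Euclidean algorithm to 921149 and 296339:
921149 = 3·296339 + 32132
296339 = 9·32132 + 7151
32132 = 4·7151 + 3528
7151 = 2·3528 + 95
3528 = 37·95 + 13
95 = 7·13 + 4
13 = 3·4 + 1
4 = 4·1 + 0
gcd = 1, so the inverse exists. Back-substitute:
1 = 13 − 3·4
1 = −3·95 + 22·13
1 = 22·3528 − 817·95
1 = −817·7151 + 1656·3528
1 = 1656·32132 − 7441·7151
1 = −7441·296339 + 68625·32132
1 = 68625·921149 − 213316·296339
Hence 296339⁻¹ ≡ -213316 ≡ 707833 (mod 921149).

707833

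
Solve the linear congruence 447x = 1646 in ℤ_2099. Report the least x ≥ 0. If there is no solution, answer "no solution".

First find gcd(447, 2099):
2099 = 4*447 + 311
447 = 1*311 + 136
311 = 2*136 + 39
136 = 3*39 + 19
39 = 2*19 + 1
19 = 19*1 + 0
gcd = 1, so a unique solution mod 2099 exists.
Back-substitute for the Bézout coefficients:
1 = 39 − 2·19
1 = −2·136 + 7·39
1 = 7·311 − 16·136
1 = −16·447 + 23·311
1 = 23·2099 − 108·447
So 447·(-108) ≡ 1 (mod 2099), giving 447⁻¹ ≡ 1991.
x ≡ 447⁻¹·1646 ≡ 1991·1646 ≡ 647 (mod 2099).

647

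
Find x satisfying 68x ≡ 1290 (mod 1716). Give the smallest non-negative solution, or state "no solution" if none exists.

no solution

gcd(68, 1716):
1716 = 25*68 + 16
68 = 4*16 + 4
16 = 4*4 + 0
gcd = 4, but 4 ∤ 1290, so the congruence has no solution.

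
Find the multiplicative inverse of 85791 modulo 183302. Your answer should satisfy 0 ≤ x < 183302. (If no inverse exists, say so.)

Extended Euclidean algorithm:
183302 = 2·85791 + 11720
85791 = 7·11720 + 3751
11720 = 3·3751 + 467
3751 = 8·467 + 15
467 = 31·15 + 2
15 = 7·2 + 1
2 = 2·1 + 0
The gcd is 1. Working backward:
1 = 15 − 7·2
1 = −7·467 + 218·15
1 = 218·3751 − 1751·467
1 = −1751·11720 + 5471·3751
1 = 5471·85791 − 40048·11720
1 = −40048·183302 + 85567·85791
So 85791·85567 ≡ 1 (mod 183302).

85567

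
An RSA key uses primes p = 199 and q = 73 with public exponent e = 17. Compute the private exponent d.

4193

φ(n) = (p−1)(q−1) = 198·72 = 14256.
Need d with 17·d ≡ 1 (mod 14256). Apply the extended Euclidean algorithm:
14256 = 838·17 + 10
17 = 1·10 + 7
10 = 1·7 + 3
7 = 2·3 + 1
3 = 3·1 + 0
Back-substitute:
1 = 7 − 2·3
1 = −2·10 + 3·7
1 = 3·17 − 5·10
1 = −5·14256 + 4193·17
So 17·4193 ≡ 1 (mod 14256), hence d = 4193.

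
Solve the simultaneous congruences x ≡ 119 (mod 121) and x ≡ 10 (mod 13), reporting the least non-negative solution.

361

Write x = 119 + 121·k. Then 121·k ≡ 10 − 119 ≡ 8 (mod 13).
Need 121⁻¹ mod 13. Extended Euclid on (13, 4):
13 = 3×4 + 1
4 = 4×1 + 0
Back-substitute:
1 = 13 − 3·4
121⁻¹ ≡ 10 (mod 13), so k ≡ 10·8 ≡ 2 (mod 13).
x = 119 + 121·2 = 361.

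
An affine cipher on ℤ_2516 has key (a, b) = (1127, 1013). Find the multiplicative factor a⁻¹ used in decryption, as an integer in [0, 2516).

gcd(2516, 1127) by repeated division:
2516 = 2·1127 + 262
1127 = 4·262 + 79
262 = 3·79 + 25
79 = 3·25 + 4
25 = 6·4 + 1
4 = 4·1 + 0
The gcd is 1. Working backward:
1 = 25 − 6·4
1 = −6·79 + 19·25
1 = 19·262 − 63·79
1 = −63·1127 + 271·262
1 = 271·2516 − 605·1127
So 1127·(-605) ≡ 1 (mod 2516), and -605 ≡ 1911 (mod 2516).

1911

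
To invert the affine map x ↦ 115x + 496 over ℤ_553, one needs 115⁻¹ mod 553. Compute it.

gcd(553, 115) by repeated division:
553 = 4*115 + 93
115 = 1*93 + 22
93 = 4*22 + 5
22 = 4*5 + 2
5 = 2*2 + 1
2 = 2*1 + 0
gcd = 1, so the inverse exists. Back-substitute:
1 = 5 − 2·2
1 = −2·22 + 9·5
1 = 9·93 − 38·22
1 = −38·115 + 47·93
1 = 47·553 − 226·115
So 115·(-226) ≡ 1 (mod 553), and -226 ≡ 327 (mod 553).

327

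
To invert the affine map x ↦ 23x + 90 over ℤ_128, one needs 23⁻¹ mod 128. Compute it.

39

Apply the Euclidean algorithm to 128 and 23:
128 = 5×23 + 13
23 = 1×13 + 10
13 = 1×10 + 3
10 = 3×3 + 1
3 = 3×1 + 0
Since gcd(23, 128) = 1, back-substitute to write 1 as a combination:
1 = 10 − 3·3
1 = −3·13 + 4·10
1 = 4·23 − 7·13
1 = −7·128 + 39·23
So 23·39 ≡ 1 (mod 128).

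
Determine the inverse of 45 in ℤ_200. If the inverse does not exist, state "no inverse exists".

no inverse exists

Compute gcd(45, 200):
200 = 4×45 + 20
45 = 2×20 + 5
20 = 4×5 + 0
The gcd is 5, not 1, hence no inverse exists.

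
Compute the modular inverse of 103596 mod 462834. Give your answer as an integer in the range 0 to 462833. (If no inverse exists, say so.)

Compute gcd(103596, 462834):
462834 = 4*103596 + 48450
103596 = 2*48450 + 6696
48450 = 7*6696 + 1578
6696 = 4*1578 + 384
1578 = 4*384 + 42
384 = 9*42 + 6
42 = 7*6 + 0
The gcd is 6, not 1, hence no inverse exists.

no inverse exists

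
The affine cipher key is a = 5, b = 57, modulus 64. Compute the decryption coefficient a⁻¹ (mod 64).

gcd(64, 5) by repeated division:
64 = 12×5 + 4
5 = 1×4 + 1
4 = 4×1 + 0
Since gcd(5, 64) = 1, back-substitute to write 1 as a combination:
1 = 5 − 4
1 = −64 + 13·5
So 5·13 ≡ 1 (mod 64).

13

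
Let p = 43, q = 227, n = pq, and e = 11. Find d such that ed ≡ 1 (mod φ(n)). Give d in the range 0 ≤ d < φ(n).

φ(n) = (p−1)(q−1) = 42·226 = 9492.
Need d with 11·d ≡ 1 (mod 9492). Apply the extended Euclidean algorithm:
9492 = 862·11 + 10
11 = 1·10 + 1
10 = 10·1 + 0
Back-substitute:
1 = 11 − 10
1 = −9492 + 863·11
So 11·863 ≡ 1 (mod 9492), hence d = 863.

863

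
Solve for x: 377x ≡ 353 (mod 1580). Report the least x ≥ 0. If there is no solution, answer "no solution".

529

First find gcd(377, 1580):
1580 = 4×377 + 72
377 = 5×72 + 17
72 = 4×17 + 4
17 = 4×4 + 1
4 = 4×1 + 0
gcd = 1, so a unique solution mod 1580 exists.
Back-substitute for the Bézout coefficients:
1 = 17 − 4·4
1 = −4·72 + 17·17
1 = 17·377 − 89·72
1 = −89·1580 + 373·377
So 377·(373) ≡ 1 (mod 1580), giving 377⁻¹ ≡ 373.
x ≡ 377⁻¹·353 ≡ 373·353 ≡ 529 (mod 1580).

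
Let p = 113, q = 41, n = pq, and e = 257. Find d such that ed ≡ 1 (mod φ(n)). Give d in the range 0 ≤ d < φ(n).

φ(n) = (p−1)(q−1) = 112·40 = 4480.
Need d with 257·d ≡ 1 (mod 4480). Apply the extended Euclidean algorithm:
4480 = 17×257 + 111
257 = 2×111 + 35
111 = 3×35 + 6
35 = 5×6 + 5
6 = 1×5 + 1
5 = 5×1 + 0
Back-substitute:
1 = 6 − 5
1 = −35 + 6·6
1 = 6·111 − 19·35
1 = −19·257 + 44·111
1 = 44·4480 − 767·257
So 257·(-767) ≡ 1 (mod 4480), hence d ≡ -767 ≡ 3713 (mod 4480).

3713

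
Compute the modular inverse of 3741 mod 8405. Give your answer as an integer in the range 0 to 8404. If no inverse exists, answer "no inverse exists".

7376

Apply the Euclidean algorithm to 8405 and 3741:
8405 = 2*3741 + 923
3741 = 4*923 + 49
923 = 18*49 + 41
49 = 1*41 + 8
41 = 5*8 + 1
8 = 8*1 + 0
The gcd is 1. Working backward:
1 = 41 − 5·8
1 = −5·49 + 6·41
1 = 6·923 − 113·49
1 = −113·3741 + 458·923
1 = 458·8405 − 1029·3741
So 3741·(-1029) ≡ 1 (mod 8405), and -1029 ≡ 7376 (mod 8405).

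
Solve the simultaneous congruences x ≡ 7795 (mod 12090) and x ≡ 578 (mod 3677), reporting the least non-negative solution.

39384925

Write x = 7795 + 12090·k. Then 12090·k ≡ 578 − 7795 ≡ 137 (mod 3677).
Need 12090⁻¹ mod 3677. Extended Euclid on (3677, 1059):
3677 = 3×1059 + 500
1059 = 2×500 + 59
500 = 8×59 + 28
59 = 2×28 + 3
28 = 9×3 + 1
3 = 3×1 + 0
Back-substitute:
1 = 28 − 9·3
1 = −9·59 + 19·28
1 = 19·500 − 161·59
1 = −161·1059 + 341·500
1 = 341·3677 − 1184·1059
12090⁻¹ ≡ 2493 (mod 3677), so k ≡ 2493·137 ≡ 3257 (mod 3677).
x = 7795 + 12090·3257 = 39384925.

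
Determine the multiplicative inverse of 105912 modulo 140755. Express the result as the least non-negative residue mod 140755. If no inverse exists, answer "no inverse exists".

98213

gcd(140755, 105912) by repeated division:
140755 = 1×105912 + 34843
105912 = 3×34843 + 1383
34843 = 25×1383 + 268
1383 = 5×268 + 43
268 = 6×43 + 10
43 = 4×10 + 3
10 = 3×3 + 1
3 = 3×1 + 0
Since gcd(105912, 140755) = 1, back-substitute to write 1 as a combination:
1 = 10 − 3·3
1 = −3·43 + 13·10
1 = 13·268 − 81·43
1 = −81·1383 + 418·268
1 = 418·34843 − 10531·1383
1 = −10531·105912 + 32011·34843
1 = 32011·140755 − 42542·105912
Thus 105912·(-42542) ≡ 1 (mod 140755); reducing, -42542 mod 140755 = 98213.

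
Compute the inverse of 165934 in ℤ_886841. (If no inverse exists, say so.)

Run Euclid on (886841, 165934):
886841 = 5×165934 + 57171
165934 = 2×57171 + 51592
57171 = 1×51592 + 5579
51592 = 9×5579 + 1381
5579 = 4×1381 + 55
1381 = 25×55 + 6
55 = 9×6 + 1
6 = 6×1 + 0
Since gcd(165934, 886841) = 1, back-substitute to write 1 as a combination:
1 = 55 − 9·6
1 = −9·1381 + 226·55
1 = 226·5579 − 913·1381
1 = −913·51592 + 8443·5579
1 = 8443·57171 − 9356·51592
1 = −9356·165934 + 27155·57171
1 = 27155·886841 − 145131·165934
Thus 165934·(-145131) ≡ 1 (mod 886841); reducing, -145131 mod 886841 = 741710.

741710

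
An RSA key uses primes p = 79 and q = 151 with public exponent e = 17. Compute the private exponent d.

2753

φ(n) = (p−1)(q−1) = 78·150 = 11700.
Need d with 17·d ≡ 1 (mod 11700). Apply the extended Euclidean algorithm:
11700 = 688×17 + 4
17 = 4×4 + 1
4 = 4×1 + 0
Back-substitute:
1 = 17 − 4·4
1 = −4·11700 + 2753·17
So 17·2753 ≡ 1 (mod 11700), hence d = 2753.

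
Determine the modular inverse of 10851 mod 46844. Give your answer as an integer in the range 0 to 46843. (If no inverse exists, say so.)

gcd(46844, 10851) by repeated division:
46844 = 4·10851 + 3440
10851 = 3·3440 + 531
3440 = 6·531 + 254
531 = 2·254 + 23
254 = 11·23 + 1
23 = 23·1 + 0
Since gcd(10851, 46844) = 1, back-substitute to write 1 as a combination:
1 = 254 − 11·23
1 = −11·531 + 23·254
1 = 23·3440 − 149·531
1 = −149·10851 + 470·3440
1 = 470·46844 − 2029·10851
Hence 10851⁻¹ ≡ -2029 ≡ 44815 (mod 46844).

44815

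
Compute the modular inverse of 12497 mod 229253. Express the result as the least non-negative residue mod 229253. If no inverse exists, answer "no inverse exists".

Extended Euclidean algorithm:
229253 = 18*12497 + 4307
12497 = 2*4307 + 3883
4307 = 1*3883 + 424
3883 = 9*424 + 67
424 = 6*67 + 22
67 = 3*22 + 1
22 = 22*1 + 0
gcd = 1, so the inverse exists. Back-substitute:
1 = 67 − 3·22
1 = −3·424 + 19·67
1 = 19·3883 − 174·424
1 = −174·4307 + 193·3883
1 = 193·12497 − 560·4307
1 = −560·229253 + 10273·12497
So 12497·10273 ≡ 1 (mod 229253).

10273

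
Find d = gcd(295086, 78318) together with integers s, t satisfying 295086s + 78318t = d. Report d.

6

Repeated division:
295086 = 3*78318 + 60132
78318 = 1*60132 + 18186
60132 = 3*18186 + 5574
18186 = 3*5574 + 1464
5574 = 3*1464 + 1182
1464 = 1*1182 + 282
1182 = 4*282 + 54
282 = 5*54 + 12
54 = 4*12 + 6
12 = 2*6 + 0
gcd(295086, 78318) = 6.
Back-substituting:
6 = 54 − 4·12
6 = −4·282 + 21·54
6 = 21·1182 − 88·282
6 = −88·1464 + 109·1182
6 = 109·5574 − 415·1464
6 = −415·18186 + 1354·5574
6 = 1354·60132 − 4477·18186
6 = −4477·78318 + 5831·60132
6 = 5831·295086 − 21970·78318
So 6 = (5831)·295086 + (-21970)·78318.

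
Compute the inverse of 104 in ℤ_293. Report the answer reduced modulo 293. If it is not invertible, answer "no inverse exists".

31

Extended Euclidean algorithm:
293 = 2·104 + 85
104 = 1·85 + 19
85 = 4·19 + 9
19 = 2·9 + 1
9 = 9·1 + 0
gcd = 1, so the inverse exists. Back-substitute:
1 = 19 − 2·9
1 = −2·85 + 9·19
1 = 9·104 − 11·85
1 = −11·293 + 31·104
So 104·31 ≡ 1 (mod 293).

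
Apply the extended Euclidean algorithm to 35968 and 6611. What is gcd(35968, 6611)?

Euclidean algorithm:
35968 = 5*6611 + 2913
6611 = 2*2913 + 785
2913 = 3*785 + 558
785 = 1*558 + 227
558 = 2*227 + 104
227 = 2*104 + 19
104 = 5*19 + 9
19 = 2*9 + 1
9 = 9*1 + 0
gcd(35968, 6611) = 1.
Express as a combination:
1 = 19 − 2·9
1 = −2·104 + 11·19
1 = 11·227 − 24·104
1 = −24·558 + 59·227
1 = 59·785 − 83·558
1 = −83·2913 + 308·785
1 = 308·6611 − 699·2913
1 = −699·35968 + 3803·6611
So 1 = (-699)·35968 + (3803)·6611.

1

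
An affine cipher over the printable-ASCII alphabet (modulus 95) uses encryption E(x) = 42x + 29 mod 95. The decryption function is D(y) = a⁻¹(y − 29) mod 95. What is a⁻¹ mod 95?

Apply the Euclidean algorithm to 95 and 42:
95 = 2×42 + 11
42 = 3×11 + 9
11 = 1×9 + 2
9 = 4×2 + 1
2 = 2×1 + 0
gcd = 1, so the inverse exists. Back-substitute:
1 = 9 − 4·2
1 = −4·11 + 5·9
1 = 5·42 − 19·11
1 = −19·95 + 43·42
So 42·43 ≡ 1 (mod 95).

43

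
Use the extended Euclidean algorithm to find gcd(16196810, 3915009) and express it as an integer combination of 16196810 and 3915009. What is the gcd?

7

Repeated division:
16196810 = 4×3915009 + 536774
3915009 = 7×536774 + 157591
536774 = 3×157591 + 64001
157591 = 2×64001 + 29589
64001 = 2×29589 + 4823
29589 = 6×4823 + 651
4823 = 7×651 + 266
651 = 2×266 + 119
266 = 2×119 + 28
119 = 4×28 + 7
28 = 4×7 + 0
gcd(16196810, 3915009) = 7.
Working backward:
7 = 119 − 4·28
7 = −4·266 + 9·119
7 = 9·651 − 22·266
7 = −22·4823 + 163·651
7 = 163·29589 − 1000·4823
7 = −1000·64001 + 2163·29589
7 = 2163·157591 − 5326·64001
7 = −5326·536774 + 18141·157591
7 = 18141·3915009 − 132313·536774
7 = −132313·16196810 + 547393·3915009
So 7 = (-132313)·16196810 + (547393)·3915009.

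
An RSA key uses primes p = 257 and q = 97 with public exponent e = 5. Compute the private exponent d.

19661

φ(n) = (p−1)(q−1) = 256·96 = 24576.
Need d with 5·d ≡ 1 (mod 24576). Apply the extended Euclidean algorithm:
24576 = 4915×5 + 1
5 = 5×1 + 0
Back-substitute:
1 = 24576 − 4915·5
So 5·(-4915) ≡ 1 (mod 24576), hence d ≡ -4915 ≡ 19661 (mod 24576).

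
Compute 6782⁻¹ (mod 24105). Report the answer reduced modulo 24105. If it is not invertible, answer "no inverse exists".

18308

Run Euclid on (24105, 6782):
24105 = 3·6782 + 3759
6782 = 1·3759 + 3023
3759 = 1·3023 + 736
3023 = 4·736 + 79
736 = 9·79 + 25
79 = 3·25 + 4
25 = 6·4 + 1
4 = 4·1 + 0
gcd = 1, so the inverse exists. Back-substitute:
1 = 25 − 6·4
1 = −6·79 + 19·25
1 = 19·736 − 177·79
1 = −177·3023 + 727·736
1 = 727·3759 − 904·3023
1 = −904·6782 + 1631·3759
1 = 1631·24105 − 5797·6782
Hence 6782⁻¹ ≡ -5797 ≡ 18308 (mod 24105).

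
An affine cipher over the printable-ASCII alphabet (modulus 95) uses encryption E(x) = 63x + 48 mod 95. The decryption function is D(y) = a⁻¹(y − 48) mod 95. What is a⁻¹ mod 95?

Apply the Euclidean algorithm to 95 and 63:
95 = 1×63 + 32
63 = 1×32 + 31
32 = 1×31 + 1
31 = 31×1 + 0
Since gcd(63, 95) = 1, back-substitute to write 1 as a combination:
1 = 32 − 31
1 = −63 + 2·32
1 = 2·95 − 3·63
So 63·(-3) ≡ 1 (mod 95), and -3 ≡ 92 (mod 95).

92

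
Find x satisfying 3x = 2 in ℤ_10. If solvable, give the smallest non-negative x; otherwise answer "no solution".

First find gcd(3, 10):
10 = 3×3 + 1
3 = 3×1 + 0
gcd = 1, so a unique solution mod 10 exists.
Back-substitute for the Bézout coefficients:
1 = 10 − 3·3
So 3·(-3) ≡ 1 (mod 10), giving 3⁻¹ ≡ 7.
x ≡ 3⁻¹·2 ≡ 7·2 ≡ 4 (mod 10).

4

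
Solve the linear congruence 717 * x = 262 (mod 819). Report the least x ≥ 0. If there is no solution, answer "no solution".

gcd(717, 819):
819 = 1*717 + 102
717 = 7*102 + 3
102 = 34*3 + 0
gcd = 3, but 3 ∤ 262, so the congruence has no solution.

no solution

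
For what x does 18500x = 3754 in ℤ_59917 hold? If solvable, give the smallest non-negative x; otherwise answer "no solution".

First find gcd(18500, 59917):
59917 = 3×18500 + 4417
18500 = 4×4417 + 832
4417 = 5×832 + 257
832 = 3×257 + 61
257 = 4×61 + 13
61 = 4×13 + 9
13 = 1×9 + 4
9 = 2×4 + 1
4 = 4×1 + 0
gcd = 1, so a unique solution mod 59917 exists.
Back-substitute for the Bézout coefficients:
1 = 9 − 2·4
1 = −2·13 + 3·9
1 = 3·61 − 14·13
1 = −14·257 + 59·61
1 = 59·832 − 191·257
1 = −191·4417 + 1014·832
1 = 1014·18500 − 4247·4417
1 = −4247·59917 + 13755·18500
So 18500·(13755) ≡ 1 (mod 59917), giving 18500⁻¹ ≡ 13755.
x ≡ 18500⁻¹·3754 ≡ 13755·3754 ≡ 47733 (mod 59917).

47733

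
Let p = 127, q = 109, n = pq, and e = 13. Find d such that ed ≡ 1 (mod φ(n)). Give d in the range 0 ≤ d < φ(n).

9421

φ(n) = (p−1)(q−1) = 126·108 = 13608.
Need d with 13·d ≡ 1 (mod 13608). Apply the extended Euclidean algorithm:
13608 = 1046*13 + 10
13 = 1*10 + 3
10 = 3*3 + 1
3 = 3*1 + 0
Back-substitute:
1 = 10 − 3·3
1 = −3·13 + 4·10
1 = 4·13608 − 4187·13
So 13·(-4187) ≡ 1 (mod 13608), hence d ≡ -4187 ≡ 9421 (mod 13608).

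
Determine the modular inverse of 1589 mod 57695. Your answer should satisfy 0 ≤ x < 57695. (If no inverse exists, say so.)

36309

Run Euclid on (57695, 1589):
57695 = 36·1589 + 491
1589 = 3·491 + 116
491 = 4·116 + 27
116 = 4·27 + 8
27 = 3·8 + 3
8 = 2·3 + 2
3 = 1·2 + 1
2 = 2·1 + 0
gcd = 1, so the inverse exists. Back-substitute:
1 = 3 − 2
1 = −8 + 3·3
1 = 3·27 − 10·8
1 = −10·116 + 43·27
1 = 43·491 − 182·116
1 = −182·1589 + 589·491
1 = 589·57695 − 21386·1589
Hence 1589⁻¹ ≡ -21386 ≡ 36309 (mod 57695).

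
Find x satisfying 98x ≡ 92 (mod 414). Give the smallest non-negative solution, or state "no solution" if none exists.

115

First find gcd(98, 414):
414 = 4×98 + 22
98 = 4×22 + 10
22 = 2×10 + 2
10 = 5×2 + 0
gcd = 2 and 2 | 92, so solutions exist. Divide through by 2: 49x ≡ 46 (mod 207).
Now find 49⁻¹ mod 207:
207 = 4*49 + 11
49 = 4*11 + 5
11 = 2*5 + 1
5 = 5*1 + 0
Back-substitute:
1 = 11 − 2·5
1 = −2·49 + 9·11
1 = 9·207 − 38·49
So 49·(-38) ≡ 1 (mod 207), i.e. 49⁻¹ ≡ 169.
Then x ≡ 169·46 ≡ 115 (mod 207); the smallest non-negative solution is x = 115.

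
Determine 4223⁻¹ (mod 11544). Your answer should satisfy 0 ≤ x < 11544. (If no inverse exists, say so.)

Run Euclid on (11544, 4223):
11544 = 2×4223 + 3098
4223 = 1×3098 + 1125
3098 = 2×1125 + 848
1125 = 1×848 + 277
848 = 3×277 + 17
277 = 16×17 + 5
17 = 3×5 + 2
5 = 2×2 + 1
2 = 2×1 + 0
Since gcd(4223, 11544) = 1, back-substitute to write 1 as a combination:
1 = 5 − 2·2
1 = −2·17 + 7·5
1 = 7·277 − 114·17
1 = −114·848 + 349·277
1 = 349·1125 − 463·848
1 = −463·3098 + 1275·1125
1 = 1275·4223 − 1738·3098
1 = −1738·11544 + 4751·4223
So 4223·4751 ≡ 1 (mod 11544).

4751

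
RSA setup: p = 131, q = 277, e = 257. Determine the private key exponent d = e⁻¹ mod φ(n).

2513

φ(n) = (p−1)(q−1) = 130·276 = 35880.
Need d with 257·d ≡ 1 (mod 35880). Apply the extended Euclidean algorithm:
35880 = 139×257 + 157
257 = 1×157 + 100
157 = 1×100 + 57
100 = 1×57 + 43
57 = 1×43 + 14
43 = 3×14 + 1
14 = 14×1 + 0
Back-substitute:
1 = 43 − 3·14
1 = −3·57 + 4·43
1 = 4·100 − 7·57
1 = −7·157 + 11·100
1 = 11·257 − 18·157
1 = −18·35880 + 2513·257
So 257·2513 ≡ 1 (mod 35880), hence d = 2513.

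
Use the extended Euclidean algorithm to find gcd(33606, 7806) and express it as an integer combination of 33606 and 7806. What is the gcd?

Euclidean algorithm:
33606 = 4·7806 + 2382
7806 = 3·2382 + 660
2382 = 3·660 + 402
660 = 1·402 + 258
402 = 1·258 + 144
258 = 1·144 + 114
144 = 1·114 + 30
114 = 3·30 + 24
30 = 1·24 + 6
24 = 4·6 + 0
gcd(33606, 7806) = 6.
Working backward:
6 = 30 − 24
6 = −114 + 4·30
6 = 4·144 − 5·114
6 = −5·258 + 9·144
6 = 9·402 − 14·258
6 = −14·660 + 23·402
6 = 23·2382 − 83·660
6 = −83·7806 + 272·2382
6 = 272·33606 − 1171·7806
So 6 = (272)·33606 + (-1171)·7806.

6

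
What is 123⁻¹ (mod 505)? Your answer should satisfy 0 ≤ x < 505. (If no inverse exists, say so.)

gcd(505, 123) by repeated division:
505 = 4*123 + 13
123 = 9*13 + 6
13 = 2*6 + 1
6 = 6*1 + 0
gcd = 1, so the inverse exists. Back-substitute:
1 = 13 − 2·6
1 = −2·123 + 19·13
1 = 19·505 − 78·123
So 123·(-78) ≡ 1 (mod 505), and -78 ≡ 427 (mod 505).

427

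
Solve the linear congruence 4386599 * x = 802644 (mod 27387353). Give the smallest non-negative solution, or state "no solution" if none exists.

no solution

gcd(4386599, 27387353):
27387353 = 6×4386599 + 1067759
4386599 = 4×1067759 + 115563
1067759 = 9×115563 + 27692
115563 = 4×27692 + 4795
27692 = 5×4795 + 3717
4795 = 1×3717 + 1078
3717 = 3×1078 + 483
1078 = 2×483 + 112
483 = 4×112 + 35
112 = 3×35 + 7
35 = 5×7 + 0
gcd = 7, but 7 ∤ 802644, so the congruence has no solution.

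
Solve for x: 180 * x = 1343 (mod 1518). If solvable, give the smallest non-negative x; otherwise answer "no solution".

gcd(180, 1518):
1518 = 8*180 + 78
180 = 2*78 + 24
78 = 3*24 + 6
24 = 4*6 + 0
gcd = 6, but 6 ∤ 1343, so the congruence has no solution.

no solution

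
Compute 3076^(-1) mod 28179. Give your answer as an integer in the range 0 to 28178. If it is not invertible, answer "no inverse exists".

Run Euclid on (28179, 3076):
28179 = 9·3076 + 495
3076 = 6·495 + 106
495 = 4·106 + 71
106 = 1·71 + 35
71 = 2·35 + 1
35 = 35·1 + 0
The gcd is 1. Working backward:
1 = 71 − 2·35
1 = −2·106 + 3·71
1 = 3·495 − 14·106
1 = −14·3076 + 87·495
1 = 87·28179 − 797·3076
So 3076·(-797) ≡ 1 (mod 28179), and -797 ≡ 27382 (mod 28179).

27382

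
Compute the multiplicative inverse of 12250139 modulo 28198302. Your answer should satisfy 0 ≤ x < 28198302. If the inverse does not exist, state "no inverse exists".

Compute gcd(12250139, 28198302):
28198302 = 2×12250139 + 3698024
12250139 = 3×3698024 + 1156067
3698024 = 3×1156067 + 229823
1156067 = 5×229823 + 6952
229823 = 33×6952 + 407
6952 = 17×407 + 33
407 = 12×33 + 11
33 = 3×11 + 0
The gcd is 11, not 1, hence no inverse exists.

no inverse exists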